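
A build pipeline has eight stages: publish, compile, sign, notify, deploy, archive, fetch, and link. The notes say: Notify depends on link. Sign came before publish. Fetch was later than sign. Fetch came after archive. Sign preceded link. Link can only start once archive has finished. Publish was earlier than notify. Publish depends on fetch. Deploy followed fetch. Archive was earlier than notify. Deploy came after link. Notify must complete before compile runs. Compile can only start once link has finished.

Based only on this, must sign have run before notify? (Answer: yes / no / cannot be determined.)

yes

Chain the constraints: sign → link → notify. Each link is directly stated, so sign comes before notify.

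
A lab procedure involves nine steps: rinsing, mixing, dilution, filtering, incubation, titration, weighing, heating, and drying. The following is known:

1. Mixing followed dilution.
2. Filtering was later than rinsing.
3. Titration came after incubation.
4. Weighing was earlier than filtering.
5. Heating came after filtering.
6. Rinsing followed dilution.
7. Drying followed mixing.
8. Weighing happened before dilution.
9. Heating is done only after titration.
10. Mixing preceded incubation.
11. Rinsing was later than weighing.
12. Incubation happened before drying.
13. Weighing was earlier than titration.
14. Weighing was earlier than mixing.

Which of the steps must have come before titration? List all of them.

dilution, incubation, mixing, weighing

Directly stated before titration: incubation and weighing.
Dilution reaches titration via dilution → mixing → incubation → titration.
Mixing reaches titration via mixing → incubation → titration.
No chain forces heating (or any of the others) ahead of titration.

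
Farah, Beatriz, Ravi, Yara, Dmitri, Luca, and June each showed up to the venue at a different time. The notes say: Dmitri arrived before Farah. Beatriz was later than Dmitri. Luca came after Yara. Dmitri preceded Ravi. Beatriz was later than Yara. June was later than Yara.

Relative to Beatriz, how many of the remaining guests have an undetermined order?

4

Forced before Beatriz: Dmitri and Yara.
That leaves Farah, June, Luca, and Ravi with no forced order relative to Beatriz — 4.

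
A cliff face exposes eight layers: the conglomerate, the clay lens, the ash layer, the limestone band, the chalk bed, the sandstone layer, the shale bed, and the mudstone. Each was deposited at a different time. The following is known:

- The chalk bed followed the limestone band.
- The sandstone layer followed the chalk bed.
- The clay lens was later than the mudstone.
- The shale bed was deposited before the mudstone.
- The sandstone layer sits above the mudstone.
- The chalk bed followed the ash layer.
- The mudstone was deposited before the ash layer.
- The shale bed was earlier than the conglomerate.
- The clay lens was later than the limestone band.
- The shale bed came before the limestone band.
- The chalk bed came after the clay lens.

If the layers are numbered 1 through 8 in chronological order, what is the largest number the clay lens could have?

6

The clay lens must come before the chalk bed and the sandstone layer — 2 layers forced after it.
Everything else can be placed before the clay lens in some valid order, so the clay lens can sit as late as position 8 − 2 = 6.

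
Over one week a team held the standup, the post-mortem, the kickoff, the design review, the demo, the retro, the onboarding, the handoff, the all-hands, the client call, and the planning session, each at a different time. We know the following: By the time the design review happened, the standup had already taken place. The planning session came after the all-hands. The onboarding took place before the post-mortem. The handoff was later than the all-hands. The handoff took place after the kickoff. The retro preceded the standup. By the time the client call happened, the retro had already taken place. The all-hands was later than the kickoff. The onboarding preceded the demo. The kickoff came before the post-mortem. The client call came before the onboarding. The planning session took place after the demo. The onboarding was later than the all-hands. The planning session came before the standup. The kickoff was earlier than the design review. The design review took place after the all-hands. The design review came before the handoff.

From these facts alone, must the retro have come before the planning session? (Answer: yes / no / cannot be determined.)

Chain the constraints: the retro → the client call → the onboarding → the demo → the planning session. Each link is directly stated, so the retro comes before the planning session.

yes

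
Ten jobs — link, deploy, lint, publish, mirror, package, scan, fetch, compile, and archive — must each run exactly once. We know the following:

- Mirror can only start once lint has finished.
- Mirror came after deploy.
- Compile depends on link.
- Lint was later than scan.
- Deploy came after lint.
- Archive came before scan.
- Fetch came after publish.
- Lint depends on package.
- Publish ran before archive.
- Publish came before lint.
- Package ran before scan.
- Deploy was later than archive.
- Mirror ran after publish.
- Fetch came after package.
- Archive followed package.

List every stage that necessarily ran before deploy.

archive, lint, package, publish, scan

Directly stated before deploy: archive and lint.
Package reaches deploy via package → archive → deploy.
Publish reaches deploy via publish → archive → deploy.
Scan reaches deploy via scan → lint → deploy.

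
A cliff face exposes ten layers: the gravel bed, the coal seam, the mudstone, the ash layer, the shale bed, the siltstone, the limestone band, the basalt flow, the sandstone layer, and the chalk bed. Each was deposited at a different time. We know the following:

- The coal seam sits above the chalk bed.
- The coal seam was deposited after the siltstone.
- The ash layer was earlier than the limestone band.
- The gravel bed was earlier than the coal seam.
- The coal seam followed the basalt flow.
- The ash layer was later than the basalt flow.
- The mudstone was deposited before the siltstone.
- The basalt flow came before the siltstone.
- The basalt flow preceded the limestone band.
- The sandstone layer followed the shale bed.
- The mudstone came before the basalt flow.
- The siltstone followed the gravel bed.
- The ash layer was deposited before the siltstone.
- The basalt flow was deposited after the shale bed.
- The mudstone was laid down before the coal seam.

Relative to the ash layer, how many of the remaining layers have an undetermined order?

Forced before the ash layer: the basalt flow, the mudstone, and the shale bed; forced after the ash layer: the coal seam, the limestone band, and the siltstone.
That leaves the chalk bed, the gravel bed, and the sandstone layer with no forced order relative to the ash layer — 3.

3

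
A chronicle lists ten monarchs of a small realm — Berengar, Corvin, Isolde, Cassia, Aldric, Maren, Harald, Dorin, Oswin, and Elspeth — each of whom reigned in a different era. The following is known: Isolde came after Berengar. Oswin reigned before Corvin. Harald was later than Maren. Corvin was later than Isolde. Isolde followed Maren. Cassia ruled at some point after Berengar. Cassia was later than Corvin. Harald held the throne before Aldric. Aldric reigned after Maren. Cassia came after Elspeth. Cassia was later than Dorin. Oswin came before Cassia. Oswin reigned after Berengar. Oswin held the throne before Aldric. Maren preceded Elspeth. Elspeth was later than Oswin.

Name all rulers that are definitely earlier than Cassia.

Berengar, Corvin, Dorin, Elspeth, Isolde, Maren, Oswin

Directly stated before Cassia: Berengar, Corvin, Dorin, Elspeth, and Oswin.
Isolde reaches Cassia via Isolde → Corvin → Cassia.
Maren reaches Cassia via Maren → Elspeth → Cassia.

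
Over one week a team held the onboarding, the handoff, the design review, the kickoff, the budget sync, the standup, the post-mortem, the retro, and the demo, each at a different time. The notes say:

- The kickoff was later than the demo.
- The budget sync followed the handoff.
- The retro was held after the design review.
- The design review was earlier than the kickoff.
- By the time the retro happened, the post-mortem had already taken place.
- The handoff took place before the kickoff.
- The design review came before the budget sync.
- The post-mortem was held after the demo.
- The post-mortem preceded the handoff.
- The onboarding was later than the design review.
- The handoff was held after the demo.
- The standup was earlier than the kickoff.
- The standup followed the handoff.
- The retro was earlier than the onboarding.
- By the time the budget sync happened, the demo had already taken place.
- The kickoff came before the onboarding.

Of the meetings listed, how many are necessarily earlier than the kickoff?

Directly stated before the kickoff: the demo, the design review, the handoff, and the standup.
The post-mortem reaches the kickoff via the post-mortem → the handoff → the kickoff.
No chain forces the budget sync (or any of the others) ahead of the kickoff.
That's the demo, the design review, the handoff, the post-mortem, and the standup — 5 in all.

5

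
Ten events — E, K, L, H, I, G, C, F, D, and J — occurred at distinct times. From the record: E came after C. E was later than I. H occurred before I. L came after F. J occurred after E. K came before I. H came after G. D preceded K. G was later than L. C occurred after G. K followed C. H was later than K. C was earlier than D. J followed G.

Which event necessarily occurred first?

F

F has a chain of constraints placing it before every other event, so F must be first.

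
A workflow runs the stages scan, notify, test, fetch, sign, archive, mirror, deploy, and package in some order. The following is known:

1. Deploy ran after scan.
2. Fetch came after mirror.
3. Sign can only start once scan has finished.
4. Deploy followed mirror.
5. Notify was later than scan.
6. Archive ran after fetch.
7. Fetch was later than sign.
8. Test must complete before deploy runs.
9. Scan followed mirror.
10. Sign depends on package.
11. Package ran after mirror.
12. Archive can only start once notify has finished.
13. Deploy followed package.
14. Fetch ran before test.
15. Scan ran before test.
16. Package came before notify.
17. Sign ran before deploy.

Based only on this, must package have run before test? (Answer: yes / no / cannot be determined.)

Chain the constraints: package → sign → fetch → test. Each link is directly stated, so package comes before test.

yes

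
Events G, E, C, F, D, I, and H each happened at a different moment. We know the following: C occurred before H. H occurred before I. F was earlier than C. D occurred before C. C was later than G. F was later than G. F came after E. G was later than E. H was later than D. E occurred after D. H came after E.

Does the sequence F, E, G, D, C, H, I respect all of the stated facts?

The constraints require D before E, but in the proposed sequence E appears ahead of D. That one violation is enough.

no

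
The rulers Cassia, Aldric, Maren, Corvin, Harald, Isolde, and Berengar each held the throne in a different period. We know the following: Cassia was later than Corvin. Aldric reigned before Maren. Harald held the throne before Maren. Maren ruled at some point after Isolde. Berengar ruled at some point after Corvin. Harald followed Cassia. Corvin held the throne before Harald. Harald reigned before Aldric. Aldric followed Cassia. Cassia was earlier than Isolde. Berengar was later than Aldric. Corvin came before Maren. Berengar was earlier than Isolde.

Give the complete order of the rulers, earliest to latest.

Corvin, Cassia, Harald, Aldric, Berengar, Isolde, Maren

The constraints fix every adjacent pair, so only one ordering works:
Corvin → Cassia → Harald → Aldric → Berengar → Isolde → Maren.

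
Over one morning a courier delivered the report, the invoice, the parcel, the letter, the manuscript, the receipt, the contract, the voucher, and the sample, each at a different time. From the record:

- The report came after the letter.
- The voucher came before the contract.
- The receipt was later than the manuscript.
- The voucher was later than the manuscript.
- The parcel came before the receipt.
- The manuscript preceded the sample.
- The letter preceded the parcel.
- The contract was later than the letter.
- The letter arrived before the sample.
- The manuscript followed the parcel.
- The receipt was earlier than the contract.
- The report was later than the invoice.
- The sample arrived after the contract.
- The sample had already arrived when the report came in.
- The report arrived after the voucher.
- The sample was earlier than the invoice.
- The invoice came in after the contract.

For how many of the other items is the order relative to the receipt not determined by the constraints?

1

Forced before the receipt: the letter, the manuscript, and the parcel; forced after the receipt: the contract, the invoice, the report, and the sample.
That leaves the voucher with no forced order relative to the receipt — 1.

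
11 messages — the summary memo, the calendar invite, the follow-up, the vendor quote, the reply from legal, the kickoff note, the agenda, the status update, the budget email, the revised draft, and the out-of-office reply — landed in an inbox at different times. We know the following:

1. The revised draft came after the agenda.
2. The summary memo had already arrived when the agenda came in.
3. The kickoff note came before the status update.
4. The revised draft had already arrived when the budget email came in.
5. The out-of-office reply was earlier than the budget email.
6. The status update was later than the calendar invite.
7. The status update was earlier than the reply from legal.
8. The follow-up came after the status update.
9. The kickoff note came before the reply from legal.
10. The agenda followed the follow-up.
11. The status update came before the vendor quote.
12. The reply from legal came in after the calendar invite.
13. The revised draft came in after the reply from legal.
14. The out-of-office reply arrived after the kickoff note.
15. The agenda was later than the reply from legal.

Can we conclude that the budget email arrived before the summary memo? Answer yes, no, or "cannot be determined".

no

Tracing the constraints gives the summary memo → the agenda → the revised draft → the budget email, so the summary memo must come before the budget email.
That means the budget email cannot be before the summary memo.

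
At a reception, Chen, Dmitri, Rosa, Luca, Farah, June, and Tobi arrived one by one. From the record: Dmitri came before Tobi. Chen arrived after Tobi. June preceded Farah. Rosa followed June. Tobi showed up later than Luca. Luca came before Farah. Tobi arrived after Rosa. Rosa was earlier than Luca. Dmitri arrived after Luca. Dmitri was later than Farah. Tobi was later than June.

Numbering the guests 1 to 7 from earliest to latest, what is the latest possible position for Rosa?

2

Rosa must come before Chen, Dmitri, Farah, Luca, and Tobi — 5 guests forced after them.
Everything else can be placed before Rosa in some valid order, so Rosa can sit as late as position 7 − 5 = 2.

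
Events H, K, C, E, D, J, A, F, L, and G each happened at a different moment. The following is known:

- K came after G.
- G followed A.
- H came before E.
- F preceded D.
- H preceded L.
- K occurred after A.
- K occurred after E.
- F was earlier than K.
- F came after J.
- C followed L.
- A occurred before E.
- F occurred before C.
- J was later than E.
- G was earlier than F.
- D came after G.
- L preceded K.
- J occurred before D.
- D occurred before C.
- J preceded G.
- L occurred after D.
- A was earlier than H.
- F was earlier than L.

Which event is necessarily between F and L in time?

Tracing the constraints gives F → D → L, so D sits after F and before L.
No other event is forced both after F and before L.

D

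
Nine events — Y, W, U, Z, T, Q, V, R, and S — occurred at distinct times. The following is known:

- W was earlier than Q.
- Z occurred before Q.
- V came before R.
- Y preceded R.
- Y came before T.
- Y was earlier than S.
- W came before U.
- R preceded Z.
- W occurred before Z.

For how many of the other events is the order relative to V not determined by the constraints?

5

Forced after V: Q, R, and Z.
That leaves S, T, U, W, and Y with no forced order relative to V — 5.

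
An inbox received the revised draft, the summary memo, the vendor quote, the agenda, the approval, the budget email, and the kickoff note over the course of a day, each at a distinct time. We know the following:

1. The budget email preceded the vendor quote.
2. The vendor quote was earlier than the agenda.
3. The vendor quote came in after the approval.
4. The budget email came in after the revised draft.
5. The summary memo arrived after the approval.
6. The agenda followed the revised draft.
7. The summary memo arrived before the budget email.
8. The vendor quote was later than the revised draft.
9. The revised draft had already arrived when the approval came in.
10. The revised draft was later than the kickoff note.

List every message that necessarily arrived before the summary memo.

the approval, the kickoff note, the revised draft

Directly stated before the summary memo: the approval.
The kickoff note reaches the summary memo via the kickoff note → the revised draft → the approval → the summary memo.
The revised draft reaches the summary memo via the revised draft → the approval → the summary memo.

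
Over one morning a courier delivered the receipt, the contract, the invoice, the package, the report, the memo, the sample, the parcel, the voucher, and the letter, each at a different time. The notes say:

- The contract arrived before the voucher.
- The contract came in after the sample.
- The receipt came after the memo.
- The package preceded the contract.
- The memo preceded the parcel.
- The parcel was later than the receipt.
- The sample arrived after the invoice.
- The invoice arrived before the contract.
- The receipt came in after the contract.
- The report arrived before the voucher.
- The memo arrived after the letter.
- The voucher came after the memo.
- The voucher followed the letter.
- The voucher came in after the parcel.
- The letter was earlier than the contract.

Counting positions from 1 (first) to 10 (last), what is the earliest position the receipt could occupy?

7

The contract, the invoice, the letter, the memo, the package, and the sample must all come before the receipt — 6 forced predecessors.
Nothing else is forced ahead of the receipt, so its earliest slot is position 6 + 1 = 7.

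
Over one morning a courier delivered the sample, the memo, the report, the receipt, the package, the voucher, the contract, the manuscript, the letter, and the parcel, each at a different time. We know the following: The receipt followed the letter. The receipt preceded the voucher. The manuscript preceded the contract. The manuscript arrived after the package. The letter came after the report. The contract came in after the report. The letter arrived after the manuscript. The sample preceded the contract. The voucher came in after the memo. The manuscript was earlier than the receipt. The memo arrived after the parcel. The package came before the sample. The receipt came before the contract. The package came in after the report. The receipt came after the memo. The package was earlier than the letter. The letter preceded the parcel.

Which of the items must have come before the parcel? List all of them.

the letter, the manuscript, the package, the report

Directly stated before the parcel: the letter.
The manuscript reaches the parcel via the manuscript → the letter → the parcel.
The package reaches the parcel via the package → the letter → the parcel.
The report reaches the parcel via the report → the letter → the parcel.
No chain forces the voucher (or any of the others) ahead of the parcel.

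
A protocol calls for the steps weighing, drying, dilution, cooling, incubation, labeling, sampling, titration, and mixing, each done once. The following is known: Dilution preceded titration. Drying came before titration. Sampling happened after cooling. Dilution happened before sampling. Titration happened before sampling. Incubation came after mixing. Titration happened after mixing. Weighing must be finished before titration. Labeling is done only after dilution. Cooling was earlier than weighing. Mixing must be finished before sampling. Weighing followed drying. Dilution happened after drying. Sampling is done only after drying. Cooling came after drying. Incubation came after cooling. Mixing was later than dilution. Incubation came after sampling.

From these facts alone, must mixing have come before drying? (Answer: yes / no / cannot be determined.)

Tracing the constraints gives drying → dilution → mixing, so drying must come before mixing.
That means mixing cannot be before drying.

no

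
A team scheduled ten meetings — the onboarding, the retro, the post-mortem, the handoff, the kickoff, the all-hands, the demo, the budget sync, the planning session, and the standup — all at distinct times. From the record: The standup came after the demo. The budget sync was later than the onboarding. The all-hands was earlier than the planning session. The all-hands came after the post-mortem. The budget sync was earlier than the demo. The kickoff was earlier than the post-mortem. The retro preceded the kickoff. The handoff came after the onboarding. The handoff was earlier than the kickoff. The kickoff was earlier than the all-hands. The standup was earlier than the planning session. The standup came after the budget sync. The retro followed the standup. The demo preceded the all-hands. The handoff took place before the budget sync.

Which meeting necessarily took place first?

The onboarding has a chain of constraints placing it before every other meeting, so the onboarding must be first.

the onboarding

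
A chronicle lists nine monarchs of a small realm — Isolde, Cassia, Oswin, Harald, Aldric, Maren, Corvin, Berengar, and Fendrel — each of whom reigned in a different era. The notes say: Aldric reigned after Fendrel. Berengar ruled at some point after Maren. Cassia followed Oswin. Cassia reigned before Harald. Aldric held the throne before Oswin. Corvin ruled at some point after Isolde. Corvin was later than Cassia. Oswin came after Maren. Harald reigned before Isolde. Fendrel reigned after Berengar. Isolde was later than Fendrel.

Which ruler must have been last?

Every other ruler has a chain of constraints placing them before Corvin, so Corvin is last.

Corvin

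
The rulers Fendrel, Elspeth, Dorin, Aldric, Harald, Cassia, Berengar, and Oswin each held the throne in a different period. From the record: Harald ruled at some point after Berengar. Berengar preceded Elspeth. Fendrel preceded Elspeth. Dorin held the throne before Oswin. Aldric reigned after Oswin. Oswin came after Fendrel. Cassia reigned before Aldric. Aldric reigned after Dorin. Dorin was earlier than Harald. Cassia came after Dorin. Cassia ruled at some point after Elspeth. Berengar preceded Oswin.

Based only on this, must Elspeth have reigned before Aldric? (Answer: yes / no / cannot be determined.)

Chain the constraints: Elspeth → Cassia → Aldric. Each link is directly stated, so Elspeth comes before Aldric.

yes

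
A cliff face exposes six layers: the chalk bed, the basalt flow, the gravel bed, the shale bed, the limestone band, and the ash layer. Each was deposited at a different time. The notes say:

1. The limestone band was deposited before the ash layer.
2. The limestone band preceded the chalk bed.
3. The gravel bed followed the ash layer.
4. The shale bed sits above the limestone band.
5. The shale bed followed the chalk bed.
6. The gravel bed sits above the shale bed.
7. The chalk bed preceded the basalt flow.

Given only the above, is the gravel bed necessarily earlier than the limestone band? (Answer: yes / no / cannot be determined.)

no

Tracing the constraints gives the limestone band → the ash layer → the gravel bed, so the limestone band must come before the gravel bed.
That means the gravel bed cannot be before the limestone band.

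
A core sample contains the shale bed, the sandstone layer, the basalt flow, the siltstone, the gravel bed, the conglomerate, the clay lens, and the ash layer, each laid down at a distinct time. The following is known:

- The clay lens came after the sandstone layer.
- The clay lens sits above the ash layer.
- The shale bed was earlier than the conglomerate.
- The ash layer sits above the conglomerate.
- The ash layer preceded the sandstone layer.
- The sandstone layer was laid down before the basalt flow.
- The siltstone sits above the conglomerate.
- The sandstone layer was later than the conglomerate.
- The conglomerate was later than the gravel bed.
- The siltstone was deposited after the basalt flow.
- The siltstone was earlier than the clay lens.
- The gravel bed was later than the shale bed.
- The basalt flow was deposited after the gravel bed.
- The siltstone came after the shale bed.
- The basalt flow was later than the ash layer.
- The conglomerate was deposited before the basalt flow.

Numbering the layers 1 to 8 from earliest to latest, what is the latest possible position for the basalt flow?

6

The basalt flow must come before the clay lens and the siltstone — 2 layers forced after it.
Everything else can be placed before the basalt flow in some valid order, so the basalt flow can sit as late as position 8 − 2 = 6.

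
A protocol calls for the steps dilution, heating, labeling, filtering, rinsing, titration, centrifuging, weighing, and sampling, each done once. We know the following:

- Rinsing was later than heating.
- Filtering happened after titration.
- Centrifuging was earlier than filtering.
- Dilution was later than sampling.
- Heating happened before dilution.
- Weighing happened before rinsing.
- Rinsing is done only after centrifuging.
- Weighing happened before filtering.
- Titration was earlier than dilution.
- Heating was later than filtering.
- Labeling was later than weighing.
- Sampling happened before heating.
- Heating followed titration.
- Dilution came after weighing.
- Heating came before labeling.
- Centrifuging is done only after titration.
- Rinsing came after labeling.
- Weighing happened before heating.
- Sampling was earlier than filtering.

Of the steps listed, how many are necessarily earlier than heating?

Directly stated before heating: filtering, sampling, titration, and weighing.
Centrifuging reaches heating via centrifuging → filtering → heating.
No chain forces dilution (or any of the others) ahead of heating.
That's centrifuging, filtering, sampling, titration, and weighing — 5 in all.

5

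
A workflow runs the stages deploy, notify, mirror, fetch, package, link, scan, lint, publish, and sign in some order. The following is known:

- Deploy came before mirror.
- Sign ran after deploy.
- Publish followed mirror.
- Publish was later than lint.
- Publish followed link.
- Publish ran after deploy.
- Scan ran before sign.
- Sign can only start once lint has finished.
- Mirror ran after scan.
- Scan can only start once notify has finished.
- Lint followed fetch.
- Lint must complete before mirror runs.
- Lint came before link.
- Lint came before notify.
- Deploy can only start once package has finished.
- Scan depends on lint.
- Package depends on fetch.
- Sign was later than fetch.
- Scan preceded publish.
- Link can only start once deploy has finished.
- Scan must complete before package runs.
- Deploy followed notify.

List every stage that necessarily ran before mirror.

deploy, fetch, lint, notify, package, scan

Directly stated before mirror: deploy, lint, and scan.
Fetch reaches mirror via fetch → lint → mirror.
Notify reaches mirror via notify → scan → mirror.
Package reaches mirror via package → deploy → mirror.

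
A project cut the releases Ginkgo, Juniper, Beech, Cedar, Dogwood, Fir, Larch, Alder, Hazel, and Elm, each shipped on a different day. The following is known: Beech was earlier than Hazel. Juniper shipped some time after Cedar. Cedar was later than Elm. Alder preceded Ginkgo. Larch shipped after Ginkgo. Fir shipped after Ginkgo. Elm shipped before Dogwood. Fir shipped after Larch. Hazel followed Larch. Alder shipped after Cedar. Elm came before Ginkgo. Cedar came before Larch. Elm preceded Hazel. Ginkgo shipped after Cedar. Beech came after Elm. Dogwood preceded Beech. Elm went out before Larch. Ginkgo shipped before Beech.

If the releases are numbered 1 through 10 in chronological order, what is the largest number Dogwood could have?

Dogwood must come before Beech and Hazel — 2 releases forced after it.
Everything else can be placed before Dogwood in some valid order, so Dogwood can sit as late as position 10 − 2 = 8.

8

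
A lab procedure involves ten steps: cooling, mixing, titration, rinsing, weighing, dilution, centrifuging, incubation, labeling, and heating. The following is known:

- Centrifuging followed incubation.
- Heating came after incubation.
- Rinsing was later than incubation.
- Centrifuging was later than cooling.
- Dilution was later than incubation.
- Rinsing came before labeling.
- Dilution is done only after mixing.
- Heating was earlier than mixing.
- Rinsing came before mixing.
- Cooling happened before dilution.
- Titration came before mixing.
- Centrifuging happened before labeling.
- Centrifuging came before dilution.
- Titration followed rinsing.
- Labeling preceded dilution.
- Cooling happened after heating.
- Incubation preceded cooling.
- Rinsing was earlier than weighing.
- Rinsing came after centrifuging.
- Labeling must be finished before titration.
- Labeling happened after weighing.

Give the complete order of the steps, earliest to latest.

incubation, heating, cooling, centrifuging, rinsing, weighing, labeling, titration, mixing, dilution

The constraints fix every adjacent pair, so only one ordering works:
incubation → heating → cooling → centrifuging → rinsing → weighing → labeling → titration → mixing → dilution.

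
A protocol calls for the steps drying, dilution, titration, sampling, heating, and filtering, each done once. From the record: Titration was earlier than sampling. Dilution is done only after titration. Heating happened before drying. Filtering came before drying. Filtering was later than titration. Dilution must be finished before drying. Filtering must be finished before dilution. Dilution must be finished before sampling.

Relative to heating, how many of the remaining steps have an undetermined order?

4

Forced after heating: drying.
That leaves dilution, filtering, sampling, and titration with no forced order relative to heating — 4.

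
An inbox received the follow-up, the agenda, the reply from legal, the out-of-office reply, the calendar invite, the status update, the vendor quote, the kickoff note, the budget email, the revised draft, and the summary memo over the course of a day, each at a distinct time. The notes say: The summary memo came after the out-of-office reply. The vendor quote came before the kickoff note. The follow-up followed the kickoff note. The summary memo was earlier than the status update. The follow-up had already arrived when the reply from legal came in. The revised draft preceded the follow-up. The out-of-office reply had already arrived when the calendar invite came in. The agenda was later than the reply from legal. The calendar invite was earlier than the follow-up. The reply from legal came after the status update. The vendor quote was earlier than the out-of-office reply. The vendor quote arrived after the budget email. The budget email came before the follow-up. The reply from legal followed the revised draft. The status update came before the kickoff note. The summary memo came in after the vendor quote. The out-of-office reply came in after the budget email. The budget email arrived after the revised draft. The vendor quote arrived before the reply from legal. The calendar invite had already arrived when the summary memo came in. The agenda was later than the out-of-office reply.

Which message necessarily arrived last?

the agenda

Every other message has a chain of constraints placing it before the agenda, so the agenda is last.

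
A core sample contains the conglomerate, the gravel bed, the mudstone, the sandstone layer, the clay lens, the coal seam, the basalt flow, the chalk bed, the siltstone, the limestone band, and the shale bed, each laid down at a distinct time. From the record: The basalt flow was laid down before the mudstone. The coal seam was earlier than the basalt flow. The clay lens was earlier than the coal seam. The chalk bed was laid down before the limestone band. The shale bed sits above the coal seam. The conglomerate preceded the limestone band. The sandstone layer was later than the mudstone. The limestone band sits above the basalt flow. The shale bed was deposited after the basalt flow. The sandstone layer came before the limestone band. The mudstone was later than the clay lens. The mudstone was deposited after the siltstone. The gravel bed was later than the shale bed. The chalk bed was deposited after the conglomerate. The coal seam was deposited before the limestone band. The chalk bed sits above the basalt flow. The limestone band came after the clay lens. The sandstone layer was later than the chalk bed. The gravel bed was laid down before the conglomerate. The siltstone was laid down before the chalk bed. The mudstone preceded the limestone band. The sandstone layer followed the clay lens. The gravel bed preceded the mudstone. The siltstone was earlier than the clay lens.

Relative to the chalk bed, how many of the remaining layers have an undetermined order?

1

Forced before the chalk bed: the basalt flow, the clay lens, the coal seam, the conglomerate, the gravel bed, the shale bed, and the siltstone; forced after the chalk bed: the limestone band and the sandstone layer.
That leaves the mudstone with no forced order relative to the chalk bed — 1.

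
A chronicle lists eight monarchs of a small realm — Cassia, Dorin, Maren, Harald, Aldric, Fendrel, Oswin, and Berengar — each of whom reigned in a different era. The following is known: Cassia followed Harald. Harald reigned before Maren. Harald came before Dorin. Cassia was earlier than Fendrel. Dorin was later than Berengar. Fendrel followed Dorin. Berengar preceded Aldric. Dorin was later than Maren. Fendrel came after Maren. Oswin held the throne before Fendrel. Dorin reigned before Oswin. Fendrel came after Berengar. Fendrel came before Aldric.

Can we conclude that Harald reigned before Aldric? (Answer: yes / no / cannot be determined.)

Chain the constraints: Harald → Cassia → Fendrel → Aldric. Each link is directly stated, so Harald comes before Aldric.

yes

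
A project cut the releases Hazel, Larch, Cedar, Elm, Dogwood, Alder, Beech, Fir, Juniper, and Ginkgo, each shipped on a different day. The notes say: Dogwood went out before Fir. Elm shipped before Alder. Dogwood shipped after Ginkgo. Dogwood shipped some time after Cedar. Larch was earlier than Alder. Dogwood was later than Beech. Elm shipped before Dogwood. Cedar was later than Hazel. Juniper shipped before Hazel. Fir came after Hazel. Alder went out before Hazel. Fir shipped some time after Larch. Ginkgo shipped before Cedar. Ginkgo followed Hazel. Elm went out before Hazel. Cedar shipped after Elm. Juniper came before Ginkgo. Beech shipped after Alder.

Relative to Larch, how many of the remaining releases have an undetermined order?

2

Forced after Larch: Alder, Beech, Cedar, Dogwood, Fir, Ginkgo, and Hazel.
That leaves Elm and Juniper with no forced order relative to Larch — 2.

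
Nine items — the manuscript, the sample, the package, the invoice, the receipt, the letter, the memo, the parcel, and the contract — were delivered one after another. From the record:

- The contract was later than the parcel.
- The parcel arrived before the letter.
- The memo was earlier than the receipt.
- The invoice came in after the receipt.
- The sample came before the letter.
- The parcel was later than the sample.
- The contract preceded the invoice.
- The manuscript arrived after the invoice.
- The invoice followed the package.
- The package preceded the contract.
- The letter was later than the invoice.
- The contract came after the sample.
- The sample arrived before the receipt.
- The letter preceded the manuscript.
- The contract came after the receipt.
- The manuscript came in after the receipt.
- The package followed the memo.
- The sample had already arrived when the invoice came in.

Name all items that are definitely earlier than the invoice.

the contract, the memo, the package, the parcel, the receipt, the sample

Directly stated before the invoice: the contract, the package, the receipt, and the sample.
The memo reaches the invoice via the memo → the package → the invoice.
The parcel reaches the invoice via the parcel → the contract → the invoice.
No chain forces the manuscript (or any of the others) ahead of the invoice.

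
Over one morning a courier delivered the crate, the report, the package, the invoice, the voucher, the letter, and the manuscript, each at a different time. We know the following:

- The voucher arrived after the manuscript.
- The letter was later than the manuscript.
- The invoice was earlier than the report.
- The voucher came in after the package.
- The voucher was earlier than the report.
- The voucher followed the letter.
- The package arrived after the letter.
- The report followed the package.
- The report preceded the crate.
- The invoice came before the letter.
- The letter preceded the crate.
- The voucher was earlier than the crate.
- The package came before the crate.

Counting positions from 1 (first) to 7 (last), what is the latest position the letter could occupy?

3

The letter must come before the crate, the package, the report, and the voucher — 4 items forced after it.
Everything else can be placed before the letter in some valid order, so the letter can sit as late as position 7 − 4 = 3.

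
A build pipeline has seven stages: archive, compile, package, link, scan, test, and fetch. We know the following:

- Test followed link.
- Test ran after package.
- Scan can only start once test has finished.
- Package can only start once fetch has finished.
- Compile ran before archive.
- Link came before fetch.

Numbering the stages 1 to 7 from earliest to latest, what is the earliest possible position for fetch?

2

Link must come before fetch — 1 forced predecessor.
Nothing else is forced ahead of fetch, so its earliest slot is position 1 + 1 = 2.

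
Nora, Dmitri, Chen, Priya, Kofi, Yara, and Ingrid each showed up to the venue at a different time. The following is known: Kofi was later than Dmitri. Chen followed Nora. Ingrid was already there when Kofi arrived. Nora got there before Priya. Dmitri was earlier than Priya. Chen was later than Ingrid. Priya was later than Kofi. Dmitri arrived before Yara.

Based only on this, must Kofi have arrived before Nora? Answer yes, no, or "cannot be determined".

cannot be determined

No chain of stated constraints runs from Kofi to Nora, and none runs from Nora to Kofi either.
So the relative order of Kofi and Nora is not fixed by the given facts.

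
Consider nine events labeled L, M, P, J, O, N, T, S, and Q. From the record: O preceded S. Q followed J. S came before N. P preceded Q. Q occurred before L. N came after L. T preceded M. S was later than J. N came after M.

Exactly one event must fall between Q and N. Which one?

L

Tracing the constraints gives Q → L → N, so L sits after Q and before N.
No other event is forced both after Q and before N.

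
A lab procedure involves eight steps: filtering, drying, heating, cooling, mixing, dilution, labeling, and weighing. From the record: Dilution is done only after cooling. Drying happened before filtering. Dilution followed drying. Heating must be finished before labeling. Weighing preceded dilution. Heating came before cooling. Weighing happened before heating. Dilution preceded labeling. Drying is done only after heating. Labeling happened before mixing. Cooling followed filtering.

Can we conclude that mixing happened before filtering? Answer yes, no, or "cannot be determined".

no

Tracing the constraints gives filtering → cooling → dilution → labeling → mixing, so filtering must come before mixing.
That means mixing cannot be before filtering.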